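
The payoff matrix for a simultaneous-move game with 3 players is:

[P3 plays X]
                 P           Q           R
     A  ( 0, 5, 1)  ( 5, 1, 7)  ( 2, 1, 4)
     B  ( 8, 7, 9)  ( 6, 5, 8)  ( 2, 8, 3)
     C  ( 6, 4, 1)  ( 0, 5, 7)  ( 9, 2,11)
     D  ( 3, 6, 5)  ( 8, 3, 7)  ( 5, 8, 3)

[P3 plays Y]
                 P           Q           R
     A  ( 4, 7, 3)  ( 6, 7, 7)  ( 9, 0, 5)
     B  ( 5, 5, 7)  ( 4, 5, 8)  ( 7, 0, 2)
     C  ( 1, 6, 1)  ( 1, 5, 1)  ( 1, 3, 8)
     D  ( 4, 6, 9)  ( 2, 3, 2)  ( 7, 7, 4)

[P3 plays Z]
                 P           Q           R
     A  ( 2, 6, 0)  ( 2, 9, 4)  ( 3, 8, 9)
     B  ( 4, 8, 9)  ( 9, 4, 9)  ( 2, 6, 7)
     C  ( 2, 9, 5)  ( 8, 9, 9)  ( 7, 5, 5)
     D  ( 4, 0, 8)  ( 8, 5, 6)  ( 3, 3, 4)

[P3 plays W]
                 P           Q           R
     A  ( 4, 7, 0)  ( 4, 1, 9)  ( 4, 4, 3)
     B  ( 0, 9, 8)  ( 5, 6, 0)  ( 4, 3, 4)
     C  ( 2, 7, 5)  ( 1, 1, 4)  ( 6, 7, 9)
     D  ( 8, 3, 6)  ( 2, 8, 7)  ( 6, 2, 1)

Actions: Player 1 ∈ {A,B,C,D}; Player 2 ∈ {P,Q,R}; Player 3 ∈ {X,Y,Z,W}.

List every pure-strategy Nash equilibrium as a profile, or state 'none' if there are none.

(A,P,X): not NE [P1→B gives 8>0; P3→Y gives 3>1]
(A,P,Y): not NE [P1→B gives 5>4]
(A,P,Z): not NE [P1→D gives 4>2; P2→Q gives 9>6; P3→Y gives 3>0]
(A,P,W): not NE [P1→D gives 8>4; P3→Y gives 3>0]
(A,Q,X): not NE [P1→D gives 8>5; P2→P gives 5>1; P3→W gives 9>7]
(A,Q,Y): not NE [P3→W gives 9>7]
(A,Q,Z): not NE [P1→B gives 9>2; P3→W gives 9>4]
(A,Q,W): not NE [P1→B gives 5>4; P2→P gives 7>1]
(A,R,X): not NE [P1→C gives 9>2; P2→P gives 5>1; P3→Z gives 9>4]
(A,R,Y): not NE [P2→Q gives 7>0; P3→Z gives 9>5]
(A,R,Z): not NE [P1→C gives 7>3; P2→Q gives 9>8]
(A,R,W): not NE [P1→D gives 6>4; P2→P gives 7>4; P3→Z gives 9>3]
(B,P,X): not NE [P2→R gives 8>7]
(B,P,Y): not NE [P3→Z gives 9>7]
(B,P,Z): NE
(B,P,W): not NE [P1→D gives 8>0; P3→Z gives 9>8]
(B,Q,X): not NE [P1→D gives 8>6; P2→R gives 8>5; P3→Z gives 9>8]
(B,Q,Y): not NE [P1→A gives 6>4; P3→Z gives 9>8]
(B,Q,Z): not NE [P2→P gives 8>4]
(B,Q,W): not NE [P2→P gives 9>6; P3→Z gives 9>0]
(B,R,X): not NE [P1→C gives 9>2; P3→Z gives 7>3]
(B,R,Y): not NE [P1→A gives 9>7; P2→Q gives 5>0; P3→Z gives 7>2]
(B,R,Z): not NE [P1→C gives 7>2; P2→P gives 8>6]
(B,R,W): not NE [P1→D gives 6>4; P2→P gives 9>3; P3→Z gives 7>4]
(C,P,X): not NE [P1→B gives 8>6; P2→Q gives 5>4; P3→W gives 5>1]
(C,P,Y): not NE [P1→B gives 5>1; P3→W gives 5>1]
(C,P,Z): not NE [P1→D gives 4>2]
(C,P,W): not NE [P1→D gives 8>2]
(C,Q,X): not NE [P1→D gives 8>0; P3→Z gives 9>7]
(C,Q,Y): not NE [P1→A gives 6>1; P2→P gives 6>5; P3→Z gives 9>1]
(C,Q,Z): not NE [P1→B gives 9>8]
(C,Q,W): not NE [P1→B gives 5>1; P2→R gives 7>1; P3→Z gives 9>4]
(C,R,X): not NE [P2→Q gives 5>2]
(C,R,Y): not NE [P1→A gives 9>1; P2→P gives 6>3; P3→X gives 11>8]
(C,R,Z): not NE [P2→Q gives 9>5; P3→X gives 11>5]
(C,R,W): not NE [P3→X gives 11>9]
(D,P,X): not NE [P1→B gives 8>3; P2→R gives 8>6; P3→Y gives 9>5]
(D,P,Y): not NE [P1→B gives 5>4; P2→R gives 7>6]
(D,P,Z): not NE [P2→Q gives 5>0; P3→Y gives 9>8]
(D,P,W): not NE [P2→Q gives 8>3; P3→Y gives 9>6]
(D,Q,X): not NE [P2→R gives 8>3]
(D,Q,Y): not NE [P1→A gives 6>2; P2→R gives 7>3; P3→W gives 7>2]
(D,Q,Z): not NE [P1→B gives 9>8; P3→W gives 7>6]
(D,Q,W): not NE [P1→B gives 5>2]
(D,R,X): not NE [P1→C gives 9>5; P3→Z gives 4>3]
(D,R,Y): not NE [P1→A gives 9>7]
(D,R,Z): not NE [P1→C gives 7>3; P2→Q gives 5>3]
(D,R,W): not NE [P2→Q gives 8>2; P3→Z gives 4>1]

Nash profiles: (B,P,Z)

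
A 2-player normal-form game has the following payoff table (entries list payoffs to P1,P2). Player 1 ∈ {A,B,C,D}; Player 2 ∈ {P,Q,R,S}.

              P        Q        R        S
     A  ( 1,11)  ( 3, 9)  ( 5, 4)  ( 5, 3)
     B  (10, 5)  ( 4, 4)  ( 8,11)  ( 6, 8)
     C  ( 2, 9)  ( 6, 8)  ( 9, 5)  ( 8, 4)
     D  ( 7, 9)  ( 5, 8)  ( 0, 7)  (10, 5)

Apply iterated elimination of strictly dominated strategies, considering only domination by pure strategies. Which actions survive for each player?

P1 drop A (B beats it: P:10>1 Q:4>3 R:8>5 S:6>5)
P2 drop Q (P beats it: B:5>4 C:9>8 D:9>8)
P2 drop S (R beats it: B:11>8 C:5>4 D:7>5)
P1 drop D (B beats it: P:10>7 R:8>0)
P1→{B,C} P2→{P,R}

Survivors P1:{B,C} P2:{P,R}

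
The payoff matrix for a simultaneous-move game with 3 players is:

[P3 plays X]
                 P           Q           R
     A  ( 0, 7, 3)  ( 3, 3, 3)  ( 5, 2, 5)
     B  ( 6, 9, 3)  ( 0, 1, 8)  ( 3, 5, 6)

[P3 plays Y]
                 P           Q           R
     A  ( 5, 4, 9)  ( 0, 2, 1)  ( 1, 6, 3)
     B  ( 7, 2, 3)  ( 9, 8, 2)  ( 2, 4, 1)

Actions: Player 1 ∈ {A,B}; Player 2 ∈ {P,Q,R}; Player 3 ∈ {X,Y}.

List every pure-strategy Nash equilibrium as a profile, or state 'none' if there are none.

(A,P,X): not NE [P1→B gives 6>0; P3→Y gives 9>3]
(A,P,Y): not NE [P1→B gives 7>5; P2→R gives 6>4]
(A,Q,X): not NE [P2→P gives 7>3]
(A,Q,Y): not NE [P1→B gives 9>0; P2→R gives 6>2; P3→X gives 3>1]
(A,R,X): not NE [P2→P gives 7>2]
(A,R,Y): not NE [P1→B gives 2>1; P3→X gives 5>3]
(B,P,X): NE
(B,P,Y): not NE [P2→Q gives 8>2]
(B,Q,X): not NE [P1→A gives 3>0; P2→P gives 9>1]
(B,Q,Y): not NE [P3→X gives 8>2]
(B,R,X): not NE [P1→A gives 5>3; P2→P gives 9>5]
(B,R,Y): not NE [P2→Q gives 8>4; P3→X gives 6>1]

NE set: (B,P,X)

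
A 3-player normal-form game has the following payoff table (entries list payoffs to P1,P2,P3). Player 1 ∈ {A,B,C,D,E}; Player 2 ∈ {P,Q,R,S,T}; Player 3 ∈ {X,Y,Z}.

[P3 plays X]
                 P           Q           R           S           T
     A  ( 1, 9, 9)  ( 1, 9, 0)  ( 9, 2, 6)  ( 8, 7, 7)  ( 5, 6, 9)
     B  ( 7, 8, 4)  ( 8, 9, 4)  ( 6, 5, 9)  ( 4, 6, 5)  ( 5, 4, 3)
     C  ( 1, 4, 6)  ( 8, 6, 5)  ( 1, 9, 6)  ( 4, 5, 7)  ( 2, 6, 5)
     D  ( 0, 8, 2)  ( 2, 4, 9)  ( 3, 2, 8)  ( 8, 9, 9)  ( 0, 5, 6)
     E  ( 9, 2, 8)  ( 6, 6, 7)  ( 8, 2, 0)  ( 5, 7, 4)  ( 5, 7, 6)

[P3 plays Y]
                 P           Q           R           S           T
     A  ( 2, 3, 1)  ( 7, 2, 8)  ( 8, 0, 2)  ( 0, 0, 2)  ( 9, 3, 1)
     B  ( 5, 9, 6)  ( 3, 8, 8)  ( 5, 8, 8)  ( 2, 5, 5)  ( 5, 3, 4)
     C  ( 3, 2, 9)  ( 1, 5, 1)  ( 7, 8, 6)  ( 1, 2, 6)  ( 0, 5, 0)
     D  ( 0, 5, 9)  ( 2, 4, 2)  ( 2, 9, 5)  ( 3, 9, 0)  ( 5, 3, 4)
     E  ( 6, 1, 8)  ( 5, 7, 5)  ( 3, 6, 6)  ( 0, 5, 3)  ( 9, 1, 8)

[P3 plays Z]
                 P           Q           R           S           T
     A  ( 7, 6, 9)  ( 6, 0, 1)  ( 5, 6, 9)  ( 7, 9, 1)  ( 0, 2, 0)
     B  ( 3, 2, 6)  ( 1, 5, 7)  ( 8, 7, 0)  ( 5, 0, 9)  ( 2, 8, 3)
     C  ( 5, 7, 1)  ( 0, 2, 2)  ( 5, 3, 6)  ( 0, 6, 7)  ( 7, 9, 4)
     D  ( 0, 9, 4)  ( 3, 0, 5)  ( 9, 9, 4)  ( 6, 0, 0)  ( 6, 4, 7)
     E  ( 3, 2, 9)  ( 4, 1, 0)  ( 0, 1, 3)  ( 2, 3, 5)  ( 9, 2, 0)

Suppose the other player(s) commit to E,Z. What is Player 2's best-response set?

P2 best: {S}

u_2(P vs E,Z) = 2
u_2(Q vs E,Z) = 1
u_2(R vs E,Z) = 1
u_2(S vs E,Z) = 3
u_2(T vs E,Z) = 2
max payoff 3 at {S}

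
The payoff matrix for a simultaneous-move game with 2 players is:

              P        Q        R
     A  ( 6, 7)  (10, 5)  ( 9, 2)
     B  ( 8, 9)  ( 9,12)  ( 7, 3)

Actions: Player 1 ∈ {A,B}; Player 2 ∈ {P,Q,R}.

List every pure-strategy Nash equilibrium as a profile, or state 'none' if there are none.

PSNE: ∅

(A,P): not NE [P1→B gives 8>6]
(A,Q): not NE [P2→P gives 7>5]
(A,R): not NE [P2→P gives 7>2]
(B,P): not NE [P2→Q gives 12>9]
(B,Q): not NE [P1→A gives 10>9]
(B,R): not NE [P1→A gives 9>7; P2→Q gives 12>3]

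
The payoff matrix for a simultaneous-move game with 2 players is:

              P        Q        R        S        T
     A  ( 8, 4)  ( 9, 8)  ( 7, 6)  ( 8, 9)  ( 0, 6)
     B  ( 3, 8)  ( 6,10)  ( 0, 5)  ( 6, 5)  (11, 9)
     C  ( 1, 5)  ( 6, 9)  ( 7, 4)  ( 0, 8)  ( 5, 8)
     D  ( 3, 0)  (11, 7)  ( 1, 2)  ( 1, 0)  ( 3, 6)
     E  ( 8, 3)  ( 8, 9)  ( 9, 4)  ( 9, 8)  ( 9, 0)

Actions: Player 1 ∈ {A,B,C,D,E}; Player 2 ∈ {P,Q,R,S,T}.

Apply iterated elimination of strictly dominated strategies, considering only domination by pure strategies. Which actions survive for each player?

Remaining: P1:{A,D,E} P2:{Q,S}

P1 drop C (E beats it: P:8>1 Q:8>6 R:9>7 S:9>0 T:9>5)
P2 drop P (Q beats it: A:8>4 B:10>8 D:7>0 E:9>3)
P2 drop R (Q beats it: A:8>6 B:10>5 D:7>2 E:9>4)
P2 drop T (Q beats it: A:8>6 B:10>9 D:7>6 E:9>0)
P1 drop B (A beats it: Q:9>6 S:8>6)
P1→{A,D,E} P2→{Q,S}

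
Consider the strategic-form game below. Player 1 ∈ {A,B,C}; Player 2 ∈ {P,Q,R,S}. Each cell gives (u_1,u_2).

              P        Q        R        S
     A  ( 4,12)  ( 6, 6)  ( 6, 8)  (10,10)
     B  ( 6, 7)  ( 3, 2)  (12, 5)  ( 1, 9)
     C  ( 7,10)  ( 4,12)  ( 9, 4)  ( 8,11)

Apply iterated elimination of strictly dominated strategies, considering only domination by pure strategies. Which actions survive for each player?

P2 drop R (P beats it: A:12>8 B:7>5 C:10>4)
P1 drop B (C beats it: P:7>6 Q:4>3 S:8>1)
P1→{A,C} P2→{P,Q,S}

IESDS → P1:{A,C} P2:{P,Q,S}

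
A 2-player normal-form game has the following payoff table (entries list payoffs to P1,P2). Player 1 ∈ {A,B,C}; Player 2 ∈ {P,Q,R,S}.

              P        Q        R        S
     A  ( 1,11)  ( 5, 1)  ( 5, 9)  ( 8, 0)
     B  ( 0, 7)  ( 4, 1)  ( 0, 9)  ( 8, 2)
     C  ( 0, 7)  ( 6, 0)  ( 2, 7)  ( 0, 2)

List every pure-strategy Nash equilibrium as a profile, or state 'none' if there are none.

(A,P): NE
(A,Q): not NE [P1→C gives 6>5; P2→P gives 11>1]
(A,R): not NE [P2→P gives 11>9]
(A,S): not NE [P2→P gives 11>0]
(B,P): not NE [P1→A gives 1>0; P2→R gives 9>7]
(B,Q): not NE [P1→C gives 6>4; P2→R gives 9>1]
(B,R): not NE [P1→A gives 5>0]
(B,S): not NE [P2→R gives 9>2]
(C,P): not NE [P1→A gives 1>0]
(C,Q): not NE [P2→R gives 7>0]
(C,R): not NE [P1→A gives 5>2]
(C,S): not NE [P1→B gives 8>0; P2→R gives 7>2]

PSNE = {(A,P)}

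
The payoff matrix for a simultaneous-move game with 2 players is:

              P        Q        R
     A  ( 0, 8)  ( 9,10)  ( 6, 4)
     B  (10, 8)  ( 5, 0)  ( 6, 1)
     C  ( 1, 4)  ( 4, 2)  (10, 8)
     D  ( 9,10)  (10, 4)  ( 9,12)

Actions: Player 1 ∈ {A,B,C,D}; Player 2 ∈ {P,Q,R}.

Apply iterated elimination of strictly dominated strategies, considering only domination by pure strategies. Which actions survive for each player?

Remaining: P1:{B,C,D} P2:{P,R}

P1 drop A (D beats it: P:9>0 Q:10>9 R:9>6)
P2 drop Q (P beats it: B:8>0 C:4>2 D:10>4)
P1→{B,C,D} P2→{P,R}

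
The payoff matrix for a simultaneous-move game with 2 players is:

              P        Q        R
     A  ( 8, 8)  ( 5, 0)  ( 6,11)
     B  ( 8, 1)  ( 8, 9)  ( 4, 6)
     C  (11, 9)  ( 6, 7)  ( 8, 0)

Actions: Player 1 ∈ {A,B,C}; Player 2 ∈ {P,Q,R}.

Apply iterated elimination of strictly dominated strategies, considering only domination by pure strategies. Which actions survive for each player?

P1 drop A (C beats it: P:11>8 Q:6>5 R:8>6)
P2 drop R (Q beats it: B:9>6 C:7>0)
P1→{B,C} P2→{P,Q}

Survivors P1:{B,C} P2:{P,Q}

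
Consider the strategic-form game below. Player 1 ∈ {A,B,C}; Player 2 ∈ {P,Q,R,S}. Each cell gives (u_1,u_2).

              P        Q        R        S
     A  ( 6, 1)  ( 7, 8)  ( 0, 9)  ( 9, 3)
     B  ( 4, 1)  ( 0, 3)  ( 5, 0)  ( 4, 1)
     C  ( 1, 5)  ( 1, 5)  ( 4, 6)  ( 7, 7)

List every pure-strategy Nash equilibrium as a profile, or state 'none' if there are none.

(A,P): not NE [P2→R gives 9>1]
(A,Q): not NE [P2→R gives 9>8]
(A,R): not NE [P1→B gives 5>0]
(A,S): not NE [P2→R gives 9>3]
(B,P): not NE [P1→A gives 6>4; P2→Q gives 3>1]
(B,Q): not NE [P1→A gives 7>0]
(B,R): not NE [P2→Q gives 3>0]
(B,S): not NE [P1→A gives 9>4; P2→Q gives 3>1]
(C,P): not NE [P1→A gives 6>1; P2→S gives 7>5]
(C,Q): not NE [P1→A gives 7>1; P2→S gives 7>5]
(C,R): not NE [P1→B gives 5>4; P2→S gives 7>6]
(C,S): not NE [P1→A gives 9>7]

PSNE: ∅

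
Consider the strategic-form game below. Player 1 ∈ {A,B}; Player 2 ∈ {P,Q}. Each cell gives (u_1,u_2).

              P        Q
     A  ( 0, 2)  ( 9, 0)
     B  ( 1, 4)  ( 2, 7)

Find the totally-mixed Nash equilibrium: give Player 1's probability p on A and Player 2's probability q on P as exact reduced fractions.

p=3/5, q=7/8

P1 indiff ⇒ q·0+(1-q)·9 = q·1+(1-q)·2 ⇒ q(-1) = (1-q)(-7) ⇒ q = 7/8
P2 indiff ⇒ p·2+(1-p)·4 = p·0+(1-p)·7 ⇒ p(2) = (1-p)(3) ⇒ p = 3/5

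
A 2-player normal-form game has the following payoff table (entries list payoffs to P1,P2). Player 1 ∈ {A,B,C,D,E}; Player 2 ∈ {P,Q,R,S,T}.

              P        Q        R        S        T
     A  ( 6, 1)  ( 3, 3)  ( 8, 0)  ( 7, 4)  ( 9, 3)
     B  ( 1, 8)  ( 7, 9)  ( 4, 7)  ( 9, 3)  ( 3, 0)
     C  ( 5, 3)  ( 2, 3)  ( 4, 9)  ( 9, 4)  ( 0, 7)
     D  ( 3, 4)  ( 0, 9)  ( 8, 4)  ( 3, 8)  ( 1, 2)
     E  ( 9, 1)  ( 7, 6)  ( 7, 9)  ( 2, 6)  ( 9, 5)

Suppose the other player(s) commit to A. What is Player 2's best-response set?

BR_2 = {S}

u_2(P vs A) = 1
u_2(Q vs A) = 3
u_2(R vs A) = 0
u_2(S vs A) = 4
u_2(T vs A) = 3
max payoff 4 at {S}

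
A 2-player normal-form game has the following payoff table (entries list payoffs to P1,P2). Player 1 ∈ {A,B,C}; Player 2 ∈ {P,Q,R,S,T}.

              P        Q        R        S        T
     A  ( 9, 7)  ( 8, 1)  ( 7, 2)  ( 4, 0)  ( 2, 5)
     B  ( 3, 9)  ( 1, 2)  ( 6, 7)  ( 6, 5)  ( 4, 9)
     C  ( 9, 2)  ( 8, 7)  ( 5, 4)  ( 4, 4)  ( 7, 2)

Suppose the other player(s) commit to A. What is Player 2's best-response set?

u_2(P vs A) = 7
u_2(Q vs A) = 1
u_2(R vs A) = 2
u_2(S vs A) = 0
u_2(T vs A) = 5
max payoff 7 at {P}

argmax u_2 = {P}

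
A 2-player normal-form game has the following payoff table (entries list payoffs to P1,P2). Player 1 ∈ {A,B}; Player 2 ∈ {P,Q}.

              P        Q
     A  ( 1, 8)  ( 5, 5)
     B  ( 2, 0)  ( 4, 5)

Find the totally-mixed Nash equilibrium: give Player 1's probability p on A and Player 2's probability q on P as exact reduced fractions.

P1 indiff ⇒ q·1+(1-q)·5 = q·2+(1-q)·4 ⇒ q(-1) = (1-q)(-1) ⇒ q = 1/2
P2 indiff ⇒ p·8+(1-p)·0 = p·5+(1-p)·5 ⇒ p(3) = (1-p)(5) ⇒ p = 5/8

(p,q) = (5/8, 1/2)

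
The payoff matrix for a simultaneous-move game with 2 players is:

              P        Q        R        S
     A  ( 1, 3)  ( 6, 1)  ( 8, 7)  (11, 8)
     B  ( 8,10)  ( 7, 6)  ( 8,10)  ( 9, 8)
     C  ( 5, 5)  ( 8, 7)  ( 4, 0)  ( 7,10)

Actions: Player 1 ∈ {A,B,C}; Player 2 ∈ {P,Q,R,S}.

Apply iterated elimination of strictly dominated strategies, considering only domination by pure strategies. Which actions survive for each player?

P2 drop Q (S beats it: A:8>1 B:8>6 C:10>7)
P1 drop C (B beats it: P:8>5 R:8>4 S:9>7)
P1→{A,B} P2→{P,R,S}

Remaining: P1:{A,B} P2:{P,R,S}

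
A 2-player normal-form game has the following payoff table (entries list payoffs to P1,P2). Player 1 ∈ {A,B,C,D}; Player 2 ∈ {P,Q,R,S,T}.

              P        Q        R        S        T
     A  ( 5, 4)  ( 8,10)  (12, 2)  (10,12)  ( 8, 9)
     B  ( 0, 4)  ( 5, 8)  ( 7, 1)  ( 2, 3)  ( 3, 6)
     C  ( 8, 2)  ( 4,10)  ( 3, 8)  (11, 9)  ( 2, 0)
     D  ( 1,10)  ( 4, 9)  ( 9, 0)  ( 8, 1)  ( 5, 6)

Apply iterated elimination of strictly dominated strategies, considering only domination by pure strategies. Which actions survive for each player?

P1 drop B (A beats it: P:5>0 Q:8>5 R:12>7 S:10>2 T:8>3)
P1 drop D (A beats it: P:5>1 Q:8>4 R:12>9 S:10>8 T:8>5)
P2 drop P (Q beats it: A:10>4 C:10>2)
P2 drop R (Q beats it: A:10>2 C:10>8)
P2 drop T (Q beats it: A:10>9 C:10>0)
P1→{A,C} P2→{Q,S}

IESDS → P1:{A,C} P2:{Q,S}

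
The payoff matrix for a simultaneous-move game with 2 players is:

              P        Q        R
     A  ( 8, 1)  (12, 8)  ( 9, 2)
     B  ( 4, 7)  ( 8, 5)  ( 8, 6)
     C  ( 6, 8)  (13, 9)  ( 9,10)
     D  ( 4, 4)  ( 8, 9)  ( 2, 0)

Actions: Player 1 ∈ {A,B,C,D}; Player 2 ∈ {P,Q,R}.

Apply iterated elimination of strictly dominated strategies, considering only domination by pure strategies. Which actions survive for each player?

P1 drop B (A beats it: P:8>4 Q:12>8 R:9>8)
P1 drop D (A beats it: P:8>4 Q:12>8 R:9>2)
P2 drop P (Q beats it: A:8>1 C:9>8)
P1→{A,C} P2→{Q,R}

Survivors P1:{A,C} P2:{Q,R}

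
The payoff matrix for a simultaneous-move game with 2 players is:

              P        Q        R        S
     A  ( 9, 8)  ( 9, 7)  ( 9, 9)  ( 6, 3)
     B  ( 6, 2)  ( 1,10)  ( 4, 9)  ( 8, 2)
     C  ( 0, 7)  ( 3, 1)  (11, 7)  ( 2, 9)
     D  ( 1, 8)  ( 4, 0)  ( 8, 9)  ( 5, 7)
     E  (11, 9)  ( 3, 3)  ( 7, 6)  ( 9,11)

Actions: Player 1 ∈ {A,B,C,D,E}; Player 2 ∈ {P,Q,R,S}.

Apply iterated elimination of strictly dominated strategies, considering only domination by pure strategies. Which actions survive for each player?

P1 drop B (E beats it: P:11>6 Q:3>1 R:7>4 S:9>8)
P1 drop D (A beats it: P:9>1 Q:9>4 R:9>8 S:6>5)
P2 drop Q (P beats it: A:8>7 C:7>1 E:9>3)
P1→{A,C,E} P2→{P,R,S}

Survivors P1:{A,C,E} P2:{P,R,S}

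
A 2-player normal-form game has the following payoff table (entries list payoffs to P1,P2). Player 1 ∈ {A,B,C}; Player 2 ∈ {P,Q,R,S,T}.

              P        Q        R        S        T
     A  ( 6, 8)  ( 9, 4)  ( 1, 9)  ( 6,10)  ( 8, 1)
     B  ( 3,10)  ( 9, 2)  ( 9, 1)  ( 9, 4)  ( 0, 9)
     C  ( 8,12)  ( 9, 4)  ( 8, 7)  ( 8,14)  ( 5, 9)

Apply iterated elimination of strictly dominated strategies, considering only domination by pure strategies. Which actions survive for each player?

Remaining: P1:{B,C} P2:{P,S}

P2 drop Q (P beats it: A:8>4 B:10>2 C:12>4)
P2 drop R (S beats it: A:10>9 B:4>1 C:14>7)
P2 drop T (P beats it: A:8>1 B:10>9 C:12>9)
P1 drop A (C beats it: P:8>6 S:8>6)
P1→{B,C} P2→{P,S}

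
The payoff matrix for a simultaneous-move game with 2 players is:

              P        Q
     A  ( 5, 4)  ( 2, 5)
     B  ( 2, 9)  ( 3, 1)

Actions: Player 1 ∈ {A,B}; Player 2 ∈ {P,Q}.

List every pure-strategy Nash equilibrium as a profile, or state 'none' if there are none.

PSNE: ∅

(A,P): not NE [P2→Q gives 5>4]
(A,Q): not NE [P1→B gives 3>2]
(B,P): not NE [P1→A gives 5>2]
(B,Q): not NE [P2→P gives 9>1]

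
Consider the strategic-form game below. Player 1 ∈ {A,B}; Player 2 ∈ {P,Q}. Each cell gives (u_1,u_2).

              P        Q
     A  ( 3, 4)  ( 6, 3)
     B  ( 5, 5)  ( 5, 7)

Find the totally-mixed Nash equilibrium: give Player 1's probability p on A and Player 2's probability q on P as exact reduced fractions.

P1 indiff ⇒ q·3+(1-q)·6 = q·5+(1-q)·5 ⇒ q(-2) = (1-q)(-1) ⇒ q = 1/3
P2 indiff ⇒ p·4+(1-p)·5 = p·3+(1-p)·7 ⇒ p(1) = (1-p)(2) ⇒ p = 2/3

(p,q) = (2/3, 1/3)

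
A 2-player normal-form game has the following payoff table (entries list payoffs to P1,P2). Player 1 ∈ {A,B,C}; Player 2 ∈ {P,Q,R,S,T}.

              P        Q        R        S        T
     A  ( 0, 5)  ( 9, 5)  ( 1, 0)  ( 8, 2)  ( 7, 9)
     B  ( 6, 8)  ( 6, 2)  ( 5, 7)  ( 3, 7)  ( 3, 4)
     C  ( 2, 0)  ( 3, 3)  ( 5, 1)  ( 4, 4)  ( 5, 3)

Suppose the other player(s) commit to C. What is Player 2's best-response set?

BR_2 = {S}

u_2(P vs C) = 0
u_2(Q vs C) = 3
u_2(R vs C) = 1
u_2(S vs C) = 4
u_2(T vs C) = 3
max payoff 4 at {S}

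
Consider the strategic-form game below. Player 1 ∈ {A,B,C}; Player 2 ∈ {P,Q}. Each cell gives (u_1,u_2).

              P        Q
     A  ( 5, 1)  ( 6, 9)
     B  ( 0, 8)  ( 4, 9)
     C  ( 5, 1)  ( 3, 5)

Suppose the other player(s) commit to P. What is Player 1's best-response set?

u_1(A vs P) = 5
u_1(B vs P) = 0
u_1(C vs P) = 5
max payoff 5 at {A,C}

argmax u_1 = {A,C}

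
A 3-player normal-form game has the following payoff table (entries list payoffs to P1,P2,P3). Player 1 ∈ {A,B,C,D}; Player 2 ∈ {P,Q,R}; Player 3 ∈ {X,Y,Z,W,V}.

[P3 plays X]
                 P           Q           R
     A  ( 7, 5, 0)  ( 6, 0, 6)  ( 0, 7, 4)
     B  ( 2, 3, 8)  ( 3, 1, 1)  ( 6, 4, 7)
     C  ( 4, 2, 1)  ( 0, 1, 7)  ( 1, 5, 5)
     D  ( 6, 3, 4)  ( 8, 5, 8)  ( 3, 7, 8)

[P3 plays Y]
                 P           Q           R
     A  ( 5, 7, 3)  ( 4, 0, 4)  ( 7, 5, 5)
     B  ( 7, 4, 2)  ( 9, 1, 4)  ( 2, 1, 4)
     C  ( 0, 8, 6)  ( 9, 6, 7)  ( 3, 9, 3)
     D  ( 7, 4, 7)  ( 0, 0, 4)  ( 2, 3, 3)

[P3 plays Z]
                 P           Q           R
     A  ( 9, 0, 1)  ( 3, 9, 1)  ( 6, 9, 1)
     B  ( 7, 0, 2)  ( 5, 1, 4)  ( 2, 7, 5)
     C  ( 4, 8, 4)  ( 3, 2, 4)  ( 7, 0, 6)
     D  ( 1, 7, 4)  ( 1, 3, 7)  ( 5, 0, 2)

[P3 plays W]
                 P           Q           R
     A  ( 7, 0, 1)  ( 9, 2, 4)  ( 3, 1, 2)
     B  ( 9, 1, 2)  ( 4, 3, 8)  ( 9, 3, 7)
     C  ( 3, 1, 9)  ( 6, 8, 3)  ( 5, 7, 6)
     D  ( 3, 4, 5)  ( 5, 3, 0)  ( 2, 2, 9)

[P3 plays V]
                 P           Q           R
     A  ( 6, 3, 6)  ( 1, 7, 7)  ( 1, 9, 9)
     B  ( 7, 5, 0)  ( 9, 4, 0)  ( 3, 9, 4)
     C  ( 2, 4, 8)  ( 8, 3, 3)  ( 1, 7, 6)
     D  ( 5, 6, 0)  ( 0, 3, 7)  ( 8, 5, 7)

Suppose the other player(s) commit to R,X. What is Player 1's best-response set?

u_1(A vs R,X) = 0
u_1(B vs R,X) = 6
u_1(C vs R,X) = 1
u_1(D vs R,X) = 3
max payoff 6 at {B}

P1 best: {B}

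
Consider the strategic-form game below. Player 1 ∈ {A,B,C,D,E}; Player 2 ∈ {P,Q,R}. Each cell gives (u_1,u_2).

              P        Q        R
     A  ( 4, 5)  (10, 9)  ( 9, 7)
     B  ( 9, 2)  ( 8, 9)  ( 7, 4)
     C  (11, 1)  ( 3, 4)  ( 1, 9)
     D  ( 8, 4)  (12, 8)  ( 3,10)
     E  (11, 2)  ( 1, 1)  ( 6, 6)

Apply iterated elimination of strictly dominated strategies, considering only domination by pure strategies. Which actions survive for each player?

Survivors P1:{A,D} P2:{Q,R}

P2 drop P (R beats it: A:7>5 B:4>2 C:9>1 D:10>4 E:6>2)
P1 drop B (A beats it: Q:10>8 R:9>7)
P1 drop C (A beats it: Q:10>3 R:9>1)
P1 drop E (A beats it: Q:10>1 R:9>6)
P1→{A,D} P2→{Q,R}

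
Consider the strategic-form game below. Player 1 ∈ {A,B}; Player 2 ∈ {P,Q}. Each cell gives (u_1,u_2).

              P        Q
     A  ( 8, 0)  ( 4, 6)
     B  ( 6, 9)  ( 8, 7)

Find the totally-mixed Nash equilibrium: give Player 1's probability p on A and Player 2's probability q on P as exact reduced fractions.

P1 indiff ⇒ q·8+(1-q)·4 = q·6+(1-q)·8 ⇒ q(2) = (1-q)(4) ⇒ q = 2/3
P2 indiff ⇒ p·0+(1-p)·9 = p·6+(1-p)·7 ⇒ p(-6) = (1-p)(-2) ⇒ p = 1/4

p=1/4, q=2/3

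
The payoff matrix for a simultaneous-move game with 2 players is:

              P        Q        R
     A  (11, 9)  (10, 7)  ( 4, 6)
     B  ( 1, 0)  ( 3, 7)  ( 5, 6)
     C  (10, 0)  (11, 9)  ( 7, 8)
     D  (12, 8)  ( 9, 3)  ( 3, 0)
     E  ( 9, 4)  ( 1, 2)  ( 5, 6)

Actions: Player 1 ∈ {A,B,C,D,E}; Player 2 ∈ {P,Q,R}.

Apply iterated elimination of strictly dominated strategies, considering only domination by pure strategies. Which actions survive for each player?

P1 drop B (C beats it: P:10>1 Q:11>3 R:7>5)
P1 drop E (C beats it: P:10>9 Q:11>1 R:7>5)
P2 drop R (Q beats it: A:7>6 C:9>8 D:3>0)
P1→{A,C,D} P2→{P,Q}

IESDS → P1:{A,C,D} P2:{P,Q}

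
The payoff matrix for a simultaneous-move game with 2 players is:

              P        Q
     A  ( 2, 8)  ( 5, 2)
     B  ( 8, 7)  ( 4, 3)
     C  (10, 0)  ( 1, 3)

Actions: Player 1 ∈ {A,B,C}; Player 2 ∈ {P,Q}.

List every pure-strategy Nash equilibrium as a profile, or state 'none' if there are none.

(A,P): not NE [P1→C gives 10>2]
(A,Q): not NE [P2→P gives 8>2]
(B,P): not NE [P1→C gives 10>8]
(B,Q): not NE [P1→A gives 5>4; P2→P gives 7>3]
(C,P): not NE [P2→Q gives 3>0]
(C,Q): not NE [P1→A gives 5>1]

Equilibria: none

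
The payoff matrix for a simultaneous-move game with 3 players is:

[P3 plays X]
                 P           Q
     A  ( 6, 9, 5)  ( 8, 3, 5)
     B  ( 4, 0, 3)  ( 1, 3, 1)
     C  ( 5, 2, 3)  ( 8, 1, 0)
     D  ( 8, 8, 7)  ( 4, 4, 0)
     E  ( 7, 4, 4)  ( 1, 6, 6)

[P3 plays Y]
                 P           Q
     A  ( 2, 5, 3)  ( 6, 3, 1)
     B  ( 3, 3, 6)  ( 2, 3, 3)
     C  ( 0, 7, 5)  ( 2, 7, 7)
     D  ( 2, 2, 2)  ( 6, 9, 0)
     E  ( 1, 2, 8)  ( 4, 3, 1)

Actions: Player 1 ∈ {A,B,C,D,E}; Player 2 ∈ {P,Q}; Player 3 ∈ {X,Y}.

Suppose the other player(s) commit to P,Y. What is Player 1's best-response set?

BR_1 = {B}

u_1(A vs P,Y) = 2
u_1(B vs P,Y) = 3
u_1(C vs P,Y) = 0
u_1(D vs P,Y) = 2
u_1(E vs P,Y) = 1
max payoff 3 at {B}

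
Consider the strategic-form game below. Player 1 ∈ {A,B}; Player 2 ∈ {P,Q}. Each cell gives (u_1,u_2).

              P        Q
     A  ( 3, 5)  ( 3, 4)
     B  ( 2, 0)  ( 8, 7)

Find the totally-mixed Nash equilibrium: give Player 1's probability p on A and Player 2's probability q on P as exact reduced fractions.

(p,q) = (7/8, 5/6)

P1 indiff ⇒ q·3+(1-q)·3 = q·2+(1-q)·8 ⇒ q(1) = (1-q)(5) ⇒ q = 5/6
P2 indiff ⇒ p·5+(1-p)·0 = p·4+(1-p)·7 ⇒ p(1) = (1-p)(7) ⇒ p = 7/8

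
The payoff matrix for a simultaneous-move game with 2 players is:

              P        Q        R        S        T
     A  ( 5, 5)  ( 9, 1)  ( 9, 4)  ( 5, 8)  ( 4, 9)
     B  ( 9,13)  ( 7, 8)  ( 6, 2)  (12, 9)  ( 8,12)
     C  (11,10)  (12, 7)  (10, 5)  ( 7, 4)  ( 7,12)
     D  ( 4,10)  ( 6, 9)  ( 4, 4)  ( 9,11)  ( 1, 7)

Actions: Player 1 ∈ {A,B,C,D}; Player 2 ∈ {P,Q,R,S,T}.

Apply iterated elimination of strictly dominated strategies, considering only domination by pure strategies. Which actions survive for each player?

Remaining: P1:{B,C} P2:{P,T}

P1 drop A (C beats it: P:11>5 Q:12>9 R:10>9 S:7>5 T:7>4)
P1 drop D (B beats it: P:9>4 Q:7>6 R:6>4 S:12>9 T:8>1)
P2 drop Q (P beats it: B:13>8 C:10>7)
P2 drop R (P beats it: B:13>2 C:10>5)
P2 drop S (P beats it: B:13>9 C:10>4)
P1→{B,C} P2→{P,T}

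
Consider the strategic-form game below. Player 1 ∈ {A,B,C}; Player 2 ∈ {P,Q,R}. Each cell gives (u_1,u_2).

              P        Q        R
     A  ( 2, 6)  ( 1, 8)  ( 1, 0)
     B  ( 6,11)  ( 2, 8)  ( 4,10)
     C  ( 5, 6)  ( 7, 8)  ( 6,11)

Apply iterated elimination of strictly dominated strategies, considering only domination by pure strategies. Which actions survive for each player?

IESDS → P1:{B,C} P2:{P,R}

P1 drop A (B beats it: P:6>2 Q:2>1 R:4>1)
P2 drop Q (R beats it: B:10>8 C:11>8)
P1→{B,C} P2→{P,R}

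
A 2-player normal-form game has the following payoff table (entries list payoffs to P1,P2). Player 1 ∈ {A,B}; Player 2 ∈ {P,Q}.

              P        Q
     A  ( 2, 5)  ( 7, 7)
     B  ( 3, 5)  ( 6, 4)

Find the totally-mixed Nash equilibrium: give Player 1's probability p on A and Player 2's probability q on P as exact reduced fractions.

P1 indiff ⇒ q·2+(1-q)·7 = q·3+(1-q)·6 ⇒ q(-1) = (1-q)(-1) ⇒ q = 1/2
P2 indiff ⇒ p·5+(1-p)·5 = p·7+(1-p)·4 ⇒ p(-2) = (1-p)(-1) ⇒ p = 1/3

(p,q) = (1/3, 1/2)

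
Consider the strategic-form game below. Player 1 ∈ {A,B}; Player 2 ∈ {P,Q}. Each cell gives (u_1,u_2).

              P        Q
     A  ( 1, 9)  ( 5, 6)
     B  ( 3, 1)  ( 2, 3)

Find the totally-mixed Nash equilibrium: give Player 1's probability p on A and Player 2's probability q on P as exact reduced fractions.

(p,q) = (2/5, 3/5)

P1 indiff ⇒ q·1+(1-q)·5 = q·3+(1-q)·2 ⇒ q(-2) = (1-q)(-3) ⇒ q = 3/5
P2 indiff ⇒ p·9+(1-p)·1 = p·6+(1-p)·3 ⇒ p(3) = (1-p)(2) ⇒ p = 2/5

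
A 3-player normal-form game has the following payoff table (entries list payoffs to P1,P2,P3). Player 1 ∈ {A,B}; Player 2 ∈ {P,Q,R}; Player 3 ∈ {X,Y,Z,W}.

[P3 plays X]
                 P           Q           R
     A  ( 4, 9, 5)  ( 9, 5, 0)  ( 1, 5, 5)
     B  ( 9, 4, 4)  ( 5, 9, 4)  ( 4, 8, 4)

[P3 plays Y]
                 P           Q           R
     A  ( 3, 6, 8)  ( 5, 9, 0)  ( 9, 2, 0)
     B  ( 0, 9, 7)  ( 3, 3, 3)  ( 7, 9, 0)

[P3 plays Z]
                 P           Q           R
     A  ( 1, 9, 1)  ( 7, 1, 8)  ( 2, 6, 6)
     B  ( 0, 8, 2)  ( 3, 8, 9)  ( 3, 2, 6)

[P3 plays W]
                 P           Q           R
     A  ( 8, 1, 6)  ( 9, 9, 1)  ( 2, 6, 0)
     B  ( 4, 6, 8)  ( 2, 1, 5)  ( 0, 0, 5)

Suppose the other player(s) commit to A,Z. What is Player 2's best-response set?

argmax u_2 = {P}

u_2(P vs A,Z) = 9
u_2(Q vs A,Z) = 1
u_2(R vs A,Z) = 6
max payoff 9 at {P}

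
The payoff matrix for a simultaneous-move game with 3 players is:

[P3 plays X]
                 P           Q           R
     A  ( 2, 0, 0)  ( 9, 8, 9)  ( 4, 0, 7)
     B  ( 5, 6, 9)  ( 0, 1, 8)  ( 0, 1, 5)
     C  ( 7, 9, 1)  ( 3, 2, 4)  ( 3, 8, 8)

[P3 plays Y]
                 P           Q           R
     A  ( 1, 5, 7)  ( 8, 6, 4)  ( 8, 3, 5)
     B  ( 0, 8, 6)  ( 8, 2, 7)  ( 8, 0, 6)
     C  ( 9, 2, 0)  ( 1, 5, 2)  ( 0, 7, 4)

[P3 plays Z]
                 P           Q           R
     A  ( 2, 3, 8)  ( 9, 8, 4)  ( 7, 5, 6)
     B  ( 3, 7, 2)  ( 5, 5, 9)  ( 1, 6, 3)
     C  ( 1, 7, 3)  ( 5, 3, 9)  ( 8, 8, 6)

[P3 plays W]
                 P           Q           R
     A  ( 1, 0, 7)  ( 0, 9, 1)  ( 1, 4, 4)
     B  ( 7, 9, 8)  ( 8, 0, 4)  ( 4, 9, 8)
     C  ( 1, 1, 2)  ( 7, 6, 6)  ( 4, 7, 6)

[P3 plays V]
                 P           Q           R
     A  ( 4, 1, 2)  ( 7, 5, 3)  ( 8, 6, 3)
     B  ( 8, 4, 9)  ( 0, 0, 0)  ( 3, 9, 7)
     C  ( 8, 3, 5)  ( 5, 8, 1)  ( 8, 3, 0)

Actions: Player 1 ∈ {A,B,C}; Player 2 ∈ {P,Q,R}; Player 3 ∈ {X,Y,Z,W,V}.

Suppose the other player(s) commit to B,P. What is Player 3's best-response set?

P3 best: {X,V}

u_3(X vs B,P) = 9
u_3(Y vs B,P) = 6
u_3(Z vs B,P) = 2
u_3(W vs B,P) = 8
u_3(V vs B,P) = 9
max payoff 9 at {X,V}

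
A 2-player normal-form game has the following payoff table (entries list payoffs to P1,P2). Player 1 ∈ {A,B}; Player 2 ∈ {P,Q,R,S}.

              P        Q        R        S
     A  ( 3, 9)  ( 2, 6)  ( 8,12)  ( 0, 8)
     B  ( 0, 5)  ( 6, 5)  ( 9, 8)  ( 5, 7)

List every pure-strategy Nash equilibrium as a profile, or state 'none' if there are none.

NE set: (B,R)

(A,P): not NE [P2→R gives 12>9]
(A,Q): not NE [P1→B gives 6>2; P2→R gives 12>6]
(A,R): not NE [P1→B gives 9>8]
(A,S): not NE [P1→B gives 5>0; P2→R gives 12>8]
(B,P): not NE [P1→A gives 3>0; P2→R gives 8>5]
(B,Q): not NE [P2→R gives 8>5]
(B,R): NE
(B,S): not NE [P2→R gives 8>7]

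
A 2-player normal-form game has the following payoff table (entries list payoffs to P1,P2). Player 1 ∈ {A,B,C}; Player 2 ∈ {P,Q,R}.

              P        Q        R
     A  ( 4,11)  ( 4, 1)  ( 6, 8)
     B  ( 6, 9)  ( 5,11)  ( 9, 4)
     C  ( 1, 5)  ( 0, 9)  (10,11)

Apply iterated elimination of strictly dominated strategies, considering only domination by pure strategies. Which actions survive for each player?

IESDS → P1:{B,C} P2:{Q,R}

P1 drop A (B beats it: P:6>4 Q:5>4 R:9>6)
P2 drop P (Q beats it: B:11>9 C:9>5)
P1→{B,C} P2→{Q,R}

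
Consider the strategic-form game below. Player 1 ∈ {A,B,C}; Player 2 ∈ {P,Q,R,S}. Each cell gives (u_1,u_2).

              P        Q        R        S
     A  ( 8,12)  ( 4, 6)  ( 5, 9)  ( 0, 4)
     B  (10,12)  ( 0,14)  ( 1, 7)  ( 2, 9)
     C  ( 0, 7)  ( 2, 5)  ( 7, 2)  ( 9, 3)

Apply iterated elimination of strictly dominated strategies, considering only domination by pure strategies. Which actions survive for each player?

Remaining: P1:{A,B} P2:{P,Q}

P2 drop R (P beats it: A:12>9 B:12>7 C:7>2)
P2 drop S (P beats it: A:12>4 B:12>9 C:7>3)
P1 drop C (A beats it: P:8>0 Q:4>2)
P1→{A,B} P2→{P,Q}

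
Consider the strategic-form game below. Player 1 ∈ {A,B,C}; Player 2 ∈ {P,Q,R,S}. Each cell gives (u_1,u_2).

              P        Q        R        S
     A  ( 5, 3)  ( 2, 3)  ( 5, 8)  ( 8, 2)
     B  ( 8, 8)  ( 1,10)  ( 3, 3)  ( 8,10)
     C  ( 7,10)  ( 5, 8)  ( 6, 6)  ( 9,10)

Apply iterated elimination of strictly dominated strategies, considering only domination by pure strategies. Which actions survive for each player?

IESDS → P1:{B,C} P2:{P,Q,S}

P1 drop A (C beats it: P:7>5 Q:5>2 R:6>5 S:9>8)
P2 drop R (P beats it: B:8>3 C:10>6)
P1→{B,C} P2→{P,Q,S}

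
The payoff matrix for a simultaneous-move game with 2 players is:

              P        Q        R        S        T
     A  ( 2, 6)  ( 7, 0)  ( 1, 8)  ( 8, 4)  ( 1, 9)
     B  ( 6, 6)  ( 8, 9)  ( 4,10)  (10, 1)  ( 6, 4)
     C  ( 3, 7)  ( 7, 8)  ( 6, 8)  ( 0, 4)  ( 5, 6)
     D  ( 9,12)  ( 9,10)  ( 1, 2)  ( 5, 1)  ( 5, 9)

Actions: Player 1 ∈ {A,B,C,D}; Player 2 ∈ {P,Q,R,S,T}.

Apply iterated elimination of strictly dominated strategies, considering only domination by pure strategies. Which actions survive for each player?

P1 drop A (B beats it: P:6>2 Q:8>7 R:4>1 S:10>8 T:6>1)
P2 drop S (P beats it: B:6>1 C:7>4 D:12>1)
P2 drop T (P beats it: B:6>4 C:7>6 D:12>9)
P1→{B,C,D} P2→{P,Q,R}

IESDS → P1:{B,C,D} P2:{P,Q,R}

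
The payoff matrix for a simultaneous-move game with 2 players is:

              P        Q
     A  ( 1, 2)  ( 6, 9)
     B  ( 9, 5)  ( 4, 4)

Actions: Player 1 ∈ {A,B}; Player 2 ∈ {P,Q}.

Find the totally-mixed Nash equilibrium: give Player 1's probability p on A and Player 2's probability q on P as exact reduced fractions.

P1 indiff ⇒ q·1+(1-q)·6 = q·9+(1-q)·4 ⇒ q(-8) = (1-q)(-2) ⇒ q = 1/5
P2 indiff ⇒ p·2+(1-p)·5 = p·9+(1-p)·4 ⇒ p(-7) = (1-p)(-1) ⇒ p = 1/8

(p,q) = (1/8, 1/5)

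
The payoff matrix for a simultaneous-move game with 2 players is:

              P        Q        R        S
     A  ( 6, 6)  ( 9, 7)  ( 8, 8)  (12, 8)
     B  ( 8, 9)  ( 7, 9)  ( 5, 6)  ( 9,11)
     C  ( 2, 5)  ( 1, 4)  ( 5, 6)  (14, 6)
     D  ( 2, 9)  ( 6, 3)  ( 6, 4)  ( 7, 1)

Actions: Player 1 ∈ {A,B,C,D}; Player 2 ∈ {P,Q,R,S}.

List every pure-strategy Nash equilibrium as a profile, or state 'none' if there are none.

PSNE = {(A,R), (C,S)}

(A,P): not NE [P1→B gives 8>6; P2→S gives 8>6]
(A,Q): not NE [P2→S gives 8>7]
(A,R): NE
(A,S): not NE [P1→C gives 14>12]
(B,P): not NE [P2→S gives 11>9]
(B,Q): not NE [P1→A gives 9>7; P2→S gives 11>9]
(B,R): not NE [P1→A gives 8>5; P2→S gives 11>6]
(B,S): not NE [P1→C gives 14>9]
(C,P): not NE [P1→B gives 8>2; P2→S gives 6>5]
(C,Q): not NE [P1→A gives 9>1; P2→S gives 6>4]
(C,R): not NE [P1→A gives 8>5]
(C,S): NE
(D,P): not NE [P1→B gives 8>2]
(D,Q): not NE [P1→A gives 9>6; P2→P gives 9>3]
(D,R): not NE [P1→A gives 8>6; P2→P gives 9>4]
(D,S): not NE [P1→C gives 14>7; P2→P gives 9>1]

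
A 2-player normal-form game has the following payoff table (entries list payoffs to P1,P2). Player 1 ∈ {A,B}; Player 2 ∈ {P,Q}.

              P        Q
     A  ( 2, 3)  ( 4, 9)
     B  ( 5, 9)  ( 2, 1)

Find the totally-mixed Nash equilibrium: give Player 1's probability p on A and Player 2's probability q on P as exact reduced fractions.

P1 indiff ⇒ q·2+(1-q)·4 = q·5+(1-q)·2 ⇒ q(-3) = (1-q)(-2) ⇒ q = 2/5
P2 indiff ⇒ p·3+(1-p)·9 = p·9+(1-p)·1 ⇒ p(-6) = (1-p)(-8) ⇒ p = 4/7

p=4/7, q=2/5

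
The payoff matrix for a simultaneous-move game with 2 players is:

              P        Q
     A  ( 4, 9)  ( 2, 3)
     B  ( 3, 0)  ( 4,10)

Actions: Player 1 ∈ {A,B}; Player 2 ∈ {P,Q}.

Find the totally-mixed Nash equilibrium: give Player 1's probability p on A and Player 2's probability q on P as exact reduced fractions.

(p,q) = (5/8, 2/3)

P1 indiff ⇒ q·4+(1-q)·2 = q·3+(1-q)·4 ⇒ q(1) = (1-q)(2) ⇒ q = 2/3
P2 indiff ⇒ p·9+(1-p)·0 = p·3+(1-p)·10 ⇒ p(6) = (1-p)(10) ⇒ p = 5/8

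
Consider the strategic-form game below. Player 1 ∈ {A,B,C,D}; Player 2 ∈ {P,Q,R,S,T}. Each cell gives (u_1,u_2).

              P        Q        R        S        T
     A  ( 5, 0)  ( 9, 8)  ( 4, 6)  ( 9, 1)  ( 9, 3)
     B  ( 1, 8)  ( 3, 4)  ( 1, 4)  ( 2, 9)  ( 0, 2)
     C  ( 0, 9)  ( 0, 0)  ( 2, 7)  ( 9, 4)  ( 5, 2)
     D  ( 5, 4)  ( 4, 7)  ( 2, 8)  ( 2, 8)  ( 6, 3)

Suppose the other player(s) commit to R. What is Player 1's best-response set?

u_1(A vs R) = 4
u_1(B vs R) = 1
u_1(C vs R) = 2
u_1(D vs R) = 2
max payoff 4 at {A}

P1 best: {A}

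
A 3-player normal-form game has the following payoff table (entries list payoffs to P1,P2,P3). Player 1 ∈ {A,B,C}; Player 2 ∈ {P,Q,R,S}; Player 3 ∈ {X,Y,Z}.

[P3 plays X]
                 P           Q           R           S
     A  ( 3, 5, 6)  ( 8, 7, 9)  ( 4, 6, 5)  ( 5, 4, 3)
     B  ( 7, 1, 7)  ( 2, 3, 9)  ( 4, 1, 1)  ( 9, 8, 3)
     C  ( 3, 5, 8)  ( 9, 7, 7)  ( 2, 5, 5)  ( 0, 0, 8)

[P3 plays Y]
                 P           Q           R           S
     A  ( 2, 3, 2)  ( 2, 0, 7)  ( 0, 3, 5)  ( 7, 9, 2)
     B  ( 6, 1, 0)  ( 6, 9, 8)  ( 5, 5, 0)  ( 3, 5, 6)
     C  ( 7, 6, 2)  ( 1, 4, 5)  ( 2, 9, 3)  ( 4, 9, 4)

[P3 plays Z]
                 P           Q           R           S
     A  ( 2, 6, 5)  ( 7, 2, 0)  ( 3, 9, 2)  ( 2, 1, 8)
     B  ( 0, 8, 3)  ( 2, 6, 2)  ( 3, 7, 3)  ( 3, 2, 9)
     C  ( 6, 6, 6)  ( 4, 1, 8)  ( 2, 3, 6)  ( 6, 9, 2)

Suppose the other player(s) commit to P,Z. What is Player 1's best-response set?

u_1(A vs P,Z) = 2
u_1(B vs P,Z) = 0
u_1(C vs P,Z) = 6
max payoff 6 at {C}

argmax u_1 = {C}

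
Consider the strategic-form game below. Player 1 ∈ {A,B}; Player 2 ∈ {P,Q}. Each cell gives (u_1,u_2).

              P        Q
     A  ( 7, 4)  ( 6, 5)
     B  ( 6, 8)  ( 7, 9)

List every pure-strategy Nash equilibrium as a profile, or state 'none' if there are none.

(A,P): not NE [P2→Q gives 5>4]
(A,Q): not NE [P1→B gives 7>6]
(B,P): not NE [P1→A gives 7>6; P2→Q gives 9>8]
(B,Q): NE

Nash profiles: (B,Q)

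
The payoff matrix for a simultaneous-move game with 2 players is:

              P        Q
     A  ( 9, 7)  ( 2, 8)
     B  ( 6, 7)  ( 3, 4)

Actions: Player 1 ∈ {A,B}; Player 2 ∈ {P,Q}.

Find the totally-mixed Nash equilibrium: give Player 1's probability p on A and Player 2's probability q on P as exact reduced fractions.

P1 mixes 3/4 on A; P2 mixes 1/4 on P

P1 indiff ⇒ q·9+(1-q)·2 = q·6+(1-q)·3 ⇒ q(3) = (1-q)(1) ⇒ q = 1/4
P2 indiff ⇒ p·7+(1-p)·7 = p·8+(1-p)·4 ⇒ p(-1) = (1-p)(-3) ⇒ p = 3/4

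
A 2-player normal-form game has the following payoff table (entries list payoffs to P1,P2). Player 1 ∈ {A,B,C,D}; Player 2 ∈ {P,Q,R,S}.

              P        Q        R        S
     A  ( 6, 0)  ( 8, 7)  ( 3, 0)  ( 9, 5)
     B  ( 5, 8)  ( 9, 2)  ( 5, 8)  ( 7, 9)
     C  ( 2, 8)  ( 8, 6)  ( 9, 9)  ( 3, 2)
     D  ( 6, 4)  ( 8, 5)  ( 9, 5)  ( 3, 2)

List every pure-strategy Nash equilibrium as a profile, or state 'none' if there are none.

(A,P): not NE [P2→Q gives 7>0]
(A,Q): not NE [P1→B gives 9>8]
(A,R): not NE [P1→D gives 9>3; P2→Q gives 7>0]
(A,S): not NE [P2→Q gives 7>5]
(B,P): not NE [P1→D gives 6>5; P2→S gives 9>8]
(B,Q): not NE [P2→S gives 9>2]
(B,R): not NE [P1→D gives 9>5; P2→S gives 9>8]
(B,S): not NE [P1→A gives 9>7]
(C,P): not NE [P1→D gives 6>2; P2→R gives 9>8]
(C,Q): not NE [P1→B gives 9>8; P2→R gives 9>6]
(C,R): NE
(C,S): not NE [P1→A gives 9>3; P2→R gives 9>2]
(D,P): not NE [P2→R gives 5>4]
(D,Q): not NE [P1→B gives 9>8]
(D,R): NE
(D,S): not NE [P1→A gives 9>3; P2→R gives 5>2]

Nash profiles: (C,R), (D,R)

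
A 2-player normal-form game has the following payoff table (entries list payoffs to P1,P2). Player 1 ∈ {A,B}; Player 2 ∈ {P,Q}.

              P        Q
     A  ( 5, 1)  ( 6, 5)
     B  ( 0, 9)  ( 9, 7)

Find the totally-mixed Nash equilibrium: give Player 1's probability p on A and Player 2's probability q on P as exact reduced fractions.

P1 indiff ⇒ q·5+(1-q)·6 = q·0+(1-q)·9 ⇒ q(5) = (1-q)(3) ⇒ q = 3/8
P2 indiff ⇒ p·1+(1-p)·9 = p·5+(1-p)·7 ⇒ p(-4) = (1-p)(-2) ⇒ p = 1/3

P1 mixes 1/3 on A; P2 mixes 3/8 on P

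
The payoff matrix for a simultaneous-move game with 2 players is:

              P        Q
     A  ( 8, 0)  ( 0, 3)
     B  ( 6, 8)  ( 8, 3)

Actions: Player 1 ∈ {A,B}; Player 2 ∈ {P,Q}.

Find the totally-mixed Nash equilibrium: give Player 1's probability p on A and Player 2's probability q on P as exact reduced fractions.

P1 indiff ⇒ q·8+(1-q)·0 = q·6+(1-q)·8 ⇒ q(2) = (1-q)(8) ⇒ q = 4/5
P2 indiff ⇒ p·0+(1-p)·8 = p·3+(1-p)·3 ⇒ p(-3) = (1-p)(-5) ⇒ p = 5/8

P1 mixes 5/8 on A; P2 mixes 4/5 on P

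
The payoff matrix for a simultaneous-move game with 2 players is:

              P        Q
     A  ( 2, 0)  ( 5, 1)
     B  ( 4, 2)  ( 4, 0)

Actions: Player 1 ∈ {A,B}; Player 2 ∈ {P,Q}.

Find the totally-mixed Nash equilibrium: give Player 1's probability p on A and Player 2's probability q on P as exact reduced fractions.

P1 indiff ⇒ q·2+(1-q)·5 = q·4+(1-q)·4 ⇒ q(-2) = (1-q)(-1) ⇒ q = 1/3
P2 indiff ⇒ p·0+(1-p)·2 = p·1+(1-p)·0 ⇒ p(-1) = (1-p)(-2) ⇒ p = 2/3

(p,q) = (2/3, 1/3)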